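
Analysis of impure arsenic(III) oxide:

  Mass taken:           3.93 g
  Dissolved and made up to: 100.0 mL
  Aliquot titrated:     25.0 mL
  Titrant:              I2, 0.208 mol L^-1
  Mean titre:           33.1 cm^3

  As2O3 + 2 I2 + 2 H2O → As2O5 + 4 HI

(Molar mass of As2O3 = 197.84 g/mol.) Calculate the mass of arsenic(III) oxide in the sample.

n(I2) per titration = 0.0331 × 0.208 = 6.88 × 10^-3 mol
From the 1:2 ratio, n(As2O3) in each aliquot = 1/2 × 6.88 × 10^-3 = 3.44 × 10^-3 mol
n(As2O3) in the whole flask = 3.44 × 10^-3 × 100.0/25.0 = 0.0138 mol
mass of As2O3 = 0.0138 × 197.84 = 2.72 g

2.72 g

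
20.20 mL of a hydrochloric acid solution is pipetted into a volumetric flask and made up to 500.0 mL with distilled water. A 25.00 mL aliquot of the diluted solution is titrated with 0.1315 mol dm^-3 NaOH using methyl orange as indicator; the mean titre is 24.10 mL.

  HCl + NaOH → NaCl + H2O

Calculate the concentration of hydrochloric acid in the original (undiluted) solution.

n(NaOH) = 0.02410 × 0.1315 = 3.169 × 10^-3 mol
n(HCl) in the aliquot = 3.169 × 10^-3 mol (1:1 ratio)
[HCl]_dilute = 3.169 × 10^-3 / 0.02500 = 0.1268 mol/L
Dilution factor = 500.0 / 20.20 = 24.75
[HCl]_stock = 0.1268 × 24.75 = 3.138 mol/L

3.138 mol/L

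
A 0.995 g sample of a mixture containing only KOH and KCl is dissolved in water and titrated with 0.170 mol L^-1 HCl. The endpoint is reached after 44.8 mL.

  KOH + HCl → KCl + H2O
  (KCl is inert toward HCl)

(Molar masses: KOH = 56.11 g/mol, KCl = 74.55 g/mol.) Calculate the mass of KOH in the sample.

n(HCl) = 0.0448 × 0.170 = 7.62 × 10^-3 mol
Let x = n(KOH), y = n(KCl).
Titrant: 1x = 7.62 × 10^-3;  mass: 56.11x + 74.55y = 0.995
Solving, x = 7.62 × 10^-3 mol, y = 7.61 × 10^-3 mol
mass of KOH = 7.62 × 10^-3 × 56.11 = 0.427 g

0.427 g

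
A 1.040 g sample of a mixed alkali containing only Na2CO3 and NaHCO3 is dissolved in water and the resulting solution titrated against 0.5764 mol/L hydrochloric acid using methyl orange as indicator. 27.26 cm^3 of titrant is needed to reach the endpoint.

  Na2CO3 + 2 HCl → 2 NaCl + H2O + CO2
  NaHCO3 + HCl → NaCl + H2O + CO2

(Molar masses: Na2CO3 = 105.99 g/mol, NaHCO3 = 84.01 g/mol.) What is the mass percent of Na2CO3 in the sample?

n(HCl) = 0.02726 × 0.5764 = 0.01571 mol
Let x = n(Na2CO3), y = n(NaHCO3).
Titrant: 2x + 1y = 0.01571;  mass: 105.99x + 84.01y = 1.040
Solving, x = 4.514 × 10^-3 mol, y = 6.684 × 10^-3 mol
mass of Na2CO3 = 4.514 × 10^-3 × 105.99 = 0.4785 g
% Na2CO3 = 0.4785 / 1.040 × 100 = 46.01 %

46.01 %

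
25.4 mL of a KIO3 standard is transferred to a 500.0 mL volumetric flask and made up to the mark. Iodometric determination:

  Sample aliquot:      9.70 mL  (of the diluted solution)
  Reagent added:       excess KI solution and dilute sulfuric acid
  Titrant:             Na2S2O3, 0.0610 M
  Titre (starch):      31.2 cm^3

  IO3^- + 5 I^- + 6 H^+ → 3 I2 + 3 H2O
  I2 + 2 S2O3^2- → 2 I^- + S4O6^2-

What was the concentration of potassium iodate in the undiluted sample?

0.644 M

n(S2O3^2-) = 0.0312 × 0.0610 = 1.90 × 10^-3 mol
n(I2) = n(S2O3^2-)/2 = 9.52 × 10^-4 mol
From the 1:3 ratio, n(IO3^-) in the aliquot = 1/3 × 9.52 × 10^-4 = 3.17 × 10^-4 mol
[IO3^-]_dilute = 3.17 × 10^-4 / 0.00970 = 0.0327 mol/L
[IO3^-]_original = 0.0327 × 500.0/25.4 = 0.644 mol/L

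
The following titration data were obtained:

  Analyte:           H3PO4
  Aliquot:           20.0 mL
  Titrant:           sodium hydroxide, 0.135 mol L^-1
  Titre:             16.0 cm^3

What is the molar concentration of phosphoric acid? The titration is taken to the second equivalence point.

H3PO4 + 2 NaOH → Na2HPO4 + 2 H2O
n(NaOH) = 0.0160 L × 0.135 mol/L = 2.16 × 10^-3 mol
From the 1:2 mole ratio, n(H3PO4) = 1/2 × 2.16 × 10^-3 = 1.08 × 10^-3 mol
[H3PO4] = 1.08 × 10^-3 mol / 0.0200 L = 0.0540 mol/L

0.0540 mol/L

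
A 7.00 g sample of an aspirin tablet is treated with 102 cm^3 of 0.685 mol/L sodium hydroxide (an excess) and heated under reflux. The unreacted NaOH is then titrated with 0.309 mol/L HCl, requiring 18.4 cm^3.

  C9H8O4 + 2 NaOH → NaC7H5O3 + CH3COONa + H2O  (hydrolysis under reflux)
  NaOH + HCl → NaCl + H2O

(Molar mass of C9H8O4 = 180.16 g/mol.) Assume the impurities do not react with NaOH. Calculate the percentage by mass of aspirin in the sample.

n(NaOH) added = 0.102 × 0.685 = 0.0699 mol
n(HCl) used in back-titration = 0.0184 × 0.309 = 5.69 × 10^-3 mol
n(NaOH) left over = 5.69 × 10^-3 mol (1:1 ratio)
n(NaOH) consumed by analyte = 0.0699 − 5.69 × 10^-3 = 0.0642 mol
From the 1:2 ratio, n(C9H8O4) = 1/2 × 0.0642 = 0.0321 mol
mass of C9H8O4 = 0.0321 × 180.16 = 5.78 g
% C9H8O4 = 5.78 / 7.00 × 100 = 82.6 %

82.6 %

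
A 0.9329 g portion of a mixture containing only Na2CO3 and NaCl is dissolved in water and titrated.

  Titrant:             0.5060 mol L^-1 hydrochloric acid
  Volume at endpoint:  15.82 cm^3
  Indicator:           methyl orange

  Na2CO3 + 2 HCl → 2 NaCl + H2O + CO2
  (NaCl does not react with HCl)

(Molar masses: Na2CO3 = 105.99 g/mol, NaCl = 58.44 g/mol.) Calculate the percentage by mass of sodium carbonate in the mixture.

45.47 %

n(HCl) = 0.01582 × 0.5060 = 8.005 × 10^-3 mol
Let x = n(Na2CO3), y = n(NaCl).
Titrant: 2x = 8.005 × 10^-3;  mass: 105.99x + 58.44y = 0.9329
Solving, x = 4.002 × 10^-3 mol, y = 8.704 × 10^-3 mol
mass of Na2CO3 = 4.002 × 10^-3 × 105.99 = 0.4242 g
% Na2CO3 = 0.4242 / 0.9329 × 100 = 45.47 %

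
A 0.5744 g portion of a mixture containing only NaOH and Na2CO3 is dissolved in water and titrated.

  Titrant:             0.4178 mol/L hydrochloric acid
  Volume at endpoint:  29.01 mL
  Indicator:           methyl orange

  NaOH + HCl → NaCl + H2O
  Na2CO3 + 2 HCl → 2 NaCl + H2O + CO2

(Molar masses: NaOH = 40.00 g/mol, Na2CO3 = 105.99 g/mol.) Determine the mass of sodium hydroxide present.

0.2091 g

n(HCl) = 0.02901 × 0.4178 = 0.01212 mol
Let x = n(NaOH), y = n(Na2CO3).
Titrant: 1x + 2y = 0.01212;  mass: 40.00x + 105.99y = 0.5744
Solving, x = 5.227 × 10^-3 mol, y = 3.447 × 10^-3 mol
mass of NaOH = 5.227 × 10^-3 × 40.00 = 0.2091 g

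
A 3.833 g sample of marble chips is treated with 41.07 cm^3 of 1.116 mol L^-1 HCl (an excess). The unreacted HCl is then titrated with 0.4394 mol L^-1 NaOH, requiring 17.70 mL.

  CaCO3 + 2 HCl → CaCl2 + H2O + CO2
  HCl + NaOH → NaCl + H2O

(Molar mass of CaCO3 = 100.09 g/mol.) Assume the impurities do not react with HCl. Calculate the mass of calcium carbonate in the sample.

1.905 g

n(HCl) added = 0.04107 × 1.116 = 0.04583 mol
n(NaOH) used in back-titration = 0.01770 × 0.4394 = 7.777 × 10^-3 mol
n(HCl) left over = 7.777 × 10^-3 mol (1:1 ratio)
n(HCl) consumed by analyte = 0.04583 − 7.777 × 10^-3 = 0.03806 mol
From the 1:2 ratio, n(CaCO3) = 1/2 × 0.03806 = 0.01903 mol
mass of CaCO3 = 0.01903 × 100.09 = 1.905 g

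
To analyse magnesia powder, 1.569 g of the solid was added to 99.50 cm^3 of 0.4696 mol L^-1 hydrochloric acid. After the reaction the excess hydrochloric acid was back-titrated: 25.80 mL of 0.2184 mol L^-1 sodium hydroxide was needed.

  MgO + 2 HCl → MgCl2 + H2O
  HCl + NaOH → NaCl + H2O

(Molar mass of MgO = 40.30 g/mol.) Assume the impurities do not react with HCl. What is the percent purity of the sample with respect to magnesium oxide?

52.77 %

n(HCl) added = 0.09950 × 0.4696 = 0.04673 mol
n(NaOH) used in back-titration = 0.02580 × 0.2184 = 5.635 × 10^-3 mol
n(HCl) left over = 5.635 × 10^-3 mol (1:1 ratio)
n(HCl) consumed by analyte = 0.04673 − 5.635 × 10^-3 = 0.04109 mol
From the 1:2 ratio, n(MgO) = 1/2 × 0.04109 = 0.02055 mol
mass of MgO = 0.02055 × 40.30 = 0.8280 g
% MgO = 0.8280 / 1.569 × 100 = 52.77 %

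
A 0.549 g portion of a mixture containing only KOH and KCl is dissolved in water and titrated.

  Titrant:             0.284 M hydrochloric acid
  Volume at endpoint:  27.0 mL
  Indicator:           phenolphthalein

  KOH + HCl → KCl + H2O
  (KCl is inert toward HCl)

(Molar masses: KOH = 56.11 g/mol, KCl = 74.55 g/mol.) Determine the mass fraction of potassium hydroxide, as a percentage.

78.4 %

n(HCl) = 0.0270 × 0.284 = 7.67 × 10^-3 mol
Let x = n(KOH), y = n(KCl).
Titrant: 1x = 7.67 × 10^-3;  mass: 56.11x + 74.55y = 0.549
Solving, x = 7.67 × 10^-3 mol, y = 1.59 × 10^-3 mol
mass of KOH = 7.67 × 10^-3 × 56.11 = 0.430 g
% KOH = 0.430 / 0.549 × 100 = 78.4 %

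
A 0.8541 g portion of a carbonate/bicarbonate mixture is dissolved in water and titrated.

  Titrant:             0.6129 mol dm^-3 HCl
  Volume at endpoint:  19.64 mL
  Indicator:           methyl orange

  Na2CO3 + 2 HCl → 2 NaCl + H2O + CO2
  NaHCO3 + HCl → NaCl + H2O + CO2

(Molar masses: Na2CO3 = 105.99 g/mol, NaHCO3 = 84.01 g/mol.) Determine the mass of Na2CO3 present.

n(HCl) = 0.01964 × 0.6129 = 0.01204 mol
Let x = n(Na2CO3), y = n(NaHCO3).
Titrant: 2x + 1y = 0.01204;  mass: 105.99x + 84.01y = 0.8541
Solving, x = 2.534 × 10^-3 mol, y = 6.970 × 10^-3 mol
mass of Na2CO3 = 2.534 × 10^-3 × 105.99 = 0.2685 g

0.2685 g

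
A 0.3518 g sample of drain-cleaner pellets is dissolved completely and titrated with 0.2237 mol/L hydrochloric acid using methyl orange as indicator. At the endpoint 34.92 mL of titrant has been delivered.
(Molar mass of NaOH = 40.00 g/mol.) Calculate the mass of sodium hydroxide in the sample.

NaOH + HCl → NaCl + H2O
n(HCl) = 0.03492 L × 0.2237 mol/L = 7.812 × 10^-3 mol
n(NaOH) = 7.812 × 10^-3 mol (1:1 ratio)
mass of NaOH = 7.812 × 10^-3 × 40.00 g/mol = 0.3125 g

0.3125 g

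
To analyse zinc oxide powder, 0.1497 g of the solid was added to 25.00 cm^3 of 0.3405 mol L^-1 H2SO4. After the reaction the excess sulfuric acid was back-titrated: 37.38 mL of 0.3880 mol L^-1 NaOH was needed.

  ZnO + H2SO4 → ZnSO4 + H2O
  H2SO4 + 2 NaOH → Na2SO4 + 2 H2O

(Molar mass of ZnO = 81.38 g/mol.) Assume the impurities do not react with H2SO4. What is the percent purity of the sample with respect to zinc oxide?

n(H2SO4) added = 0.02500 × 0.3405 = 8.513 × 10^-3 mol
n(NaOH) used in back-titration = 0.03738 × 0.3880 = 0.01450 mol
From the 1:2 ratio, n(H2SO4) left over = 1/2 × 0.01450 = 7.252 × 10^-3 mol
n(H2SO4) consumed by analyte = 8.513 × 10^-3 − 7.252 × 10^-3 = 1.261 × 10^-3 mol
n(ZnO) = 1.261 × 10^-3 mol (1:1 ratio)
mass of ZnO = 1.261 × 10^-3 × 81.38 = 0.1026 g
% ZnO = 0.1026 / 0.1497 × 100 = 68.54 %

68.54 %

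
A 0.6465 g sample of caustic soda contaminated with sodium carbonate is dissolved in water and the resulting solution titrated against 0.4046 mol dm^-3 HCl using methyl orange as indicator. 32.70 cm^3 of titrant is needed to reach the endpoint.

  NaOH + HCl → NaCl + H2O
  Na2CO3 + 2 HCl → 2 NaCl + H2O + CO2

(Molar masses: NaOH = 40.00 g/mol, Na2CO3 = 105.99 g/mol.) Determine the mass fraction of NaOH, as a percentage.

26.02 %

n(HCl) = 0.03270 × 0.4046 = 0.01323 mol
Let x = n(NaOH), y = n(Na2CO3).
Titrant: 1x + 2y = 0.01323;  mass: 40.00x + 105.99y = 0.6465
Solving, x = 4.205 × 10^-3 mol, y = 4.513 × 10^-3 mol
mass of NaOH = 4.205 × 10^-3 × 40.00 = 0.1682 g
% NaOH = 0.1682 / 0.6465 × 100 = 26.02 %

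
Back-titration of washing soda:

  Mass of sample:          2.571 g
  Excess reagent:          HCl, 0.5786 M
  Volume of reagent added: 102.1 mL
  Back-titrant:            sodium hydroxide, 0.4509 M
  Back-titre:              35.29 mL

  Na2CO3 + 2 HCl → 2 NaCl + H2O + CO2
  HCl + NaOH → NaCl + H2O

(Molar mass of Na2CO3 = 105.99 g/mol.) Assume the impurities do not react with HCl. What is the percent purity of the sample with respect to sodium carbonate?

n(HCl) added = 0.1021 × 0.5786 = 0.05908 mol
n(NaOH) used in back-titration = 0.03529 × 0.4509 = 0.01591 mol
n(HCl) left over = 0.01591 mol (1:1 ratio)
n(HCl) consumed by analyte = 0.05908 − 0.01591 = 0.04316 mol
From the 1:2 ratio, n(Na2CO3) = 1/2 × 0.04316 = 0.02158 mol
mass of Na2CO3 = 0.02158 × 105.99 = 2.287 g
% Na2CO3 = 2.287 / 2.571 × 100 = 88.97 %

88.97 %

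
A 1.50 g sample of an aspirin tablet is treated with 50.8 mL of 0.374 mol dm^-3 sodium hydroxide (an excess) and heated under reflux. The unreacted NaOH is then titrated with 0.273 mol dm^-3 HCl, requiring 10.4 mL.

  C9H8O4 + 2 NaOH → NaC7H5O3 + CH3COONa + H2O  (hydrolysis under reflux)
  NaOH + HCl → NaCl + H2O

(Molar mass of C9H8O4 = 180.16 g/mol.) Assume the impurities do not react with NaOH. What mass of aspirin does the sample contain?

1.46 g

n(NaOH) added = 0.0508 × 0.374 = 0.0190 mol
n(HCl) used in back-titration = 0.0104 × 0.273 = 2.84 × 10^-3 mol
n(NaOH) left over = 2.84 × 10^-3 mol (1:1 ratio)
n(NaOH) consumed by analyte = 0.0190 − 2.84 × 10^-3 = 0.0162 mol
From the 1:2 ratio, n(C9H8O4) = 1/2 × 0.0162 = 8.08 × 10^-3 mol
mass of C9H8O4 = 8.08 × 10^-3 × 180.16 = 1.46 g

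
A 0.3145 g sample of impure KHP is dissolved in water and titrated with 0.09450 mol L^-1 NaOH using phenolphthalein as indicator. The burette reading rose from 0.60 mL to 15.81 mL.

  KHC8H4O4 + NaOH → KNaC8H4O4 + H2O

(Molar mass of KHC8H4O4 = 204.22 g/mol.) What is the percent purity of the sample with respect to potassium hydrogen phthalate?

n(NaOH) = 0.01521 L × 0.09450 mol/L = 1.437 × 10^-3 mol
n(KHC8H4O4) = 1.437 × 10^-3 mol (1:1 ratio)
mass of KHC8H4O4 = 1.437 × 10^-3 × 204.22 g/mol = 0.2935 g
% KHC8H4O4 = 0.2935 / 0.3145 × 100 = 93.33 %

93.33 %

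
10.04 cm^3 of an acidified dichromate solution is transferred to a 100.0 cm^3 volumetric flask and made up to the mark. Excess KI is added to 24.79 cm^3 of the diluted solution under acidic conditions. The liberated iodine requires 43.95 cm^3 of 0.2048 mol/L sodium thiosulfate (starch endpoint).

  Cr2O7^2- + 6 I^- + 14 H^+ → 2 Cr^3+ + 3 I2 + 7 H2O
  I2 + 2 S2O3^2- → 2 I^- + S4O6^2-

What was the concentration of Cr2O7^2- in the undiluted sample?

n(S2O3^2-) = 0.04395 × 0.2048 = 9.001 × 10^-3 mol
n(I2) = n(S2O3^2-)/2 = 4.500 × 10^-3 mol
From the 1:3 ratio, n(Cr2O7^2-) in the aliquot = 1/3 × 4.500 × 10^-3 = 1.500 × 10^-3 mol
[Cr2O7^2-]_dilute = 1.500 × 10^-3 / 0.02479 = 0.06051 mol/L
[Cr2O7^2-]_original = 0.06051 × 100.0/10.04 = 0.6027 mol/L

0.6027 mol/L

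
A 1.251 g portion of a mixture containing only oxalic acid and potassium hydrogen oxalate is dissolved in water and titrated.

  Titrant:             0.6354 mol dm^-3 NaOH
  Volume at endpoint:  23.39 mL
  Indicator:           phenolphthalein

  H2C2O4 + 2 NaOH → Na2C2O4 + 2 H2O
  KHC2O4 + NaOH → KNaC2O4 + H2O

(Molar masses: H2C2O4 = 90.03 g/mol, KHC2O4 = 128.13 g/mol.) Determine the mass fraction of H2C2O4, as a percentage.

28.28 %

n(NaOH) = 0.02339 × 0.6354 = 0.01486 mol
Let x = n(H2C2O4), y = n(KHC2O4).
Titrant: 2x + 1y = 0.01486;  mass: 90.03x + 128.13y = 1.251
Solving, x = 3.930 × 10^-3 mol, y = 7.002 × 10^-3 mol
mass of H2C2O4 = 3.930 × 10^-3 × 90.03 = 0.3538 g
% H2C2O4 = 0.3538 / 1.251 × 100 = 28.28 %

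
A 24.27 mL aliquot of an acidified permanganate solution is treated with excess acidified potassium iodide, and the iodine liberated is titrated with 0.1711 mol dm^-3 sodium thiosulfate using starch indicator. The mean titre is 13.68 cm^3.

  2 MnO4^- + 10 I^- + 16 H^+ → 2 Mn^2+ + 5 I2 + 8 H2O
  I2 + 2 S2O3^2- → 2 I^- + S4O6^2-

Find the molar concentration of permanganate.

0.01929 mol/L

n(S2O3^2-) = 0.01368 × 0.1711 = 2.341 × 10^-3 mol
n(I2) = n(S2O3^2-)/2 = 1.170 × 10^-3 mol
From the 2:5 ratio, n(MnO4^-) in the aliquot = 2/5 × 1.170 × 10^-3 = 4.681 × 10^-4 mol
[MnO4^-] = 4.681 × 10^-4 / 0.02427 = 0.01929 mol/L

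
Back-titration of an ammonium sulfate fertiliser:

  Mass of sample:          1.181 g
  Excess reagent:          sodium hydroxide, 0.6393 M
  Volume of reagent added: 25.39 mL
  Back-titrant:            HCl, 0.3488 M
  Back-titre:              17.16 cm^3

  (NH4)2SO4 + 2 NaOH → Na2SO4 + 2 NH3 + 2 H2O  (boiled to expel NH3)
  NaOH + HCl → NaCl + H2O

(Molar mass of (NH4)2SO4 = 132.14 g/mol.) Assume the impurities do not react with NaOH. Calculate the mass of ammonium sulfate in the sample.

n(NaOH) added = 0.02539 × 0.6393 = 0.01623 mol
n(HCl) used in back-titration = 0.01716 × 0.3488 = 5.985 × 10^-3 mol
n(NaOH) left over = 5.985 × 10^-3 mol (1:1 ratio)
n(NaOH) consumed by analyte = 0.01623 − 5.985 × 10^-3 = 0.01025 mol
From the 1:2 ratio, n((NH4)2SO4) = 1/2 × 0.01025 = 5.123 × 10^-3 mol
mass of (NH4)2SO4 = 5.123 × 10^-3 × 132.14 = 0.6770 g

0.6770 g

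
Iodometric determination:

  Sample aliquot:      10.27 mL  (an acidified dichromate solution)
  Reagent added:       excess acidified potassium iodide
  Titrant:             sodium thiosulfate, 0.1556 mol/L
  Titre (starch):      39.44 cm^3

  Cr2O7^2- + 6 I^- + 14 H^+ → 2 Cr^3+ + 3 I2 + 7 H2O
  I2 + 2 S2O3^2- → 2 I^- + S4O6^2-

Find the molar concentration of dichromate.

n(S2O3^2-) = 0.03944 × 0.1556 = 6.137 × 10^-3 mol
n(I2) = n(S2O3^2-)/2 = 3.068 × 10^-3 mol
From the 1:3 ratio, n(Cr2O7^2-) in the aliquot = 1/3 × 3.068 × 10^-3 = 1.023 × 10^-3 mol
[Cr2O7^2-] = 1.023 × 10^-3 / 0.01027 = 0.09959 mol/L

0.09959 mol/L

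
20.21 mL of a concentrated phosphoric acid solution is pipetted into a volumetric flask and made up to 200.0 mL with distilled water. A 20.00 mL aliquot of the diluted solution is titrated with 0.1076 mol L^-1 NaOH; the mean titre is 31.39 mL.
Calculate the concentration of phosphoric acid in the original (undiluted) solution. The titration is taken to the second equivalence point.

0.8356 mol/L

H3PO4 + 2 NaOH → Na2HPO4 + 2 H2O
n(NaOH) = 0.03139 × 0.1076 = 3.378 × 10^-3 mol
From the 1:2 ratio, n(H3PO4) in the aliquot = 1/2 × 3.378 × 10^-3 = 1.689 × 10^-3 mol
[H3PO4]_dilute = 1.689 × 10^-3 / 0.02000 = 0.08444 mol/L
Dilution factor = 200.0 / 20.21 = 9.896
[H3PO4]_stock = 0.08444 × 9.896 = 0.8356 mol/L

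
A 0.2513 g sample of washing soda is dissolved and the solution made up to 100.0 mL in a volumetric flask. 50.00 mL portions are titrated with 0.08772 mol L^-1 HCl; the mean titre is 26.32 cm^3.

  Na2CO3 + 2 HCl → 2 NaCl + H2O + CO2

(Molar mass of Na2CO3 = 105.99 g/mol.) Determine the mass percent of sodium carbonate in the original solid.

n(HCl) per titration = 0.02632 × 0.08772 = 2.309 × 10^-3 mol
From the 1:2 ratio, n(Na2CO3) in each aliquot = 1/2 × 2.309 × 10^-3 = 1.154 × 10^-3 mol
n(Na2CO3) in the whole flask = 1.154 × 10^-3 × 100.0/50.00 = 2.309 × 10^-3 mol
mass of Na2CO3 = 2.309 × 10^-3 × 105.99 = 0.2447 g
% Na2CO3 = 0.2447 / 0.2513 × 100 = 97.38 %

97.38 %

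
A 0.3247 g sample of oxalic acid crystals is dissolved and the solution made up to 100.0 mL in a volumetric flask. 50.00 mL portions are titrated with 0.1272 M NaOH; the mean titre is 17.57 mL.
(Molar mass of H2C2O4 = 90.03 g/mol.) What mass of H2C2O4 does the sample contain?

H2C2O4 + 2 NaOH → Na2C2O4 + 2 H2O
n(NaOH) per titration = 0.01757 × 0.1272 = 2.235 × 10^-3 mol
From the 1:2 ratio, n(H2C2O4) in each aliquot = 1/2 × 2.235 × 10^-3 = 1.117 × 10^-3 mol
n(H2C2O4) in the whole flask = 1.117 × 10^-3 × 100.0/50.00 = 2.235 × 10^-3 mol
mass of H2C2O4 = 2.235 × 10^-3 × 90.03 = 0.2012 g

0.2012 g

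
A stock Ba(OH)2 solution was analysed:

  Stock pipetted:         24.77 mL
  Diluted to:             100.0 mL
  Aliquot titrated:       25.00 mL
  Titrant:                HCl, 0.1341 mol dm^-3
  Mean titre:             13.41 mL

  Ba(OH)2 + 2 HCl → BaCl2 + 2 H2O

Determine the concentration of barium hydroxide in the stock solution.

0.1452 mol/L

n(HCl) = 0.01341 × 0.1341 = 1.798 × 10^-3 mol
From the 1:2 ratio, n(Ba(OH)2) in the aliquot = 1/2 × 1.798 × 10^-3 = 8.991 × 10^-4 mol
[Ba(OH)2]_dilute = 8.991 × 10^-4 / 0.02500 = 0.03597 mol/L
Dilution factor = 100.0 / 24.77 = 4.037
[Ba(OH)2]_stock = 0.03597 × 4.037 = 0.1452 mol/L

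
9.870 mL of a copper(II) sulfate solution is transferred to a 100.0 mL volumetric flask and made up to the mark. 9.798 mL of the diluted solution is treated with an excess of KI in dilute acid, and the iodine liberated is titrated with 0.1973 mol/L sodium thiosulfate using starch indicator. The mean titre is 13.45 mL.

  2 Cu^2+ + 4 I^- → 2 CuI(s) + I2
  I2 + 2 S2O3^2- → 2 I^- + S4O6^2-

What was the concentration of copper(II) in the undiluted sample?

n(S2O3^2-) = 0.01345 × 0.1973 = 2.654 × 10^-3 mol
n(I2) = n(S2O3^2-)/2 = 1.327 × 10^-3 mol
From the 2:1 ratio, n(Cu2+) in the aliquot = 2/1 × 1.327 × 10^-3 = 2.654 × 10^-3 mol
[Cu2+]_dilute = 2.654 × 10^-3 / 0.009798 = 0.2708 mol/L
[Cu2+]_original = 0.2708 × 100.0/9.870 = 2.744 mol/L

2.744 mol/L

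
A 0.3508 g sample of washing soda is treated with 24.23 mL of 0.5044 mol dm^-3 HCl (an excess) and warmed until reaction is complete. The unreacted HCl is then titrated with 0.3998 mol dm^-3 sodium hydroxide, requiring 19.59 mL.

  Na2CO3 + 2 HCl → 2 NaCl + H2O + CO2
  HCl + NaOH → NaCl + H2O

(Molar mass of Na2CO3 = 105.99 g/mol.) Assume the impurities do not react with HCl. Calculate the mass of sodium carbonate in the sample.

n(HCl) added = 0.02423 × 0.5044 = 0.01222 mol
n(NaOH) used in back-titration = 0.01959 × 0.3998 = 7.832 × 10^-3 mol
n(HCl) left over = 7.832 × 10^-3 mol (1:1 ratio)
n(HCl) consumed by analyte = 0.01222 − 7.832 × 10^-3 = 4.390 × 10^-3 mol
From the 1:2 ratio, n(Na2CO3) = 1/2 × 4.390 × 10^-3 = 2.195 × 10^-3 mol
mass of Na2CO3 = 2.195 × 10^-3 × 105.99 = 0.2326 g

0.2326 g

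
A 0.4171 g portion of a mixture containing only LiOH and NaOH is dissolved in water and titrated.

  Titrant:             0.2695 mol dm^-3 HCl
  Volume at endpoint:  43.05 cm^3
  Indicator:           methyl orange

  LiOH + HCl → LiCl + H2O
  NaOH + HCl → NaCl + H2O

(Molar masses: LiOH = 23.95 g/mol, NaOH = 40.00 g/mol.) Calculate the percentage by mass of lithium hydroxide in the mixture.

16.81 %

n(HCl) = 0.04305 × 0.2695 = 0.01160 mol
Let x = n(LiOH), y = n(NaOH).
Titrant: 1x + 1y = 0.01160;  mass: 23.95x + 40.00y = 0.4171
Solving, x = 2.927 × 10^-3 mol, y = 8.675 × 10^-3 mol
mass of LiOH = 2.927 × 10^-3 × 23.95 = 0.07010 g
% LiOH = 0.07010 / 0.4171 × 100 = 16.81 %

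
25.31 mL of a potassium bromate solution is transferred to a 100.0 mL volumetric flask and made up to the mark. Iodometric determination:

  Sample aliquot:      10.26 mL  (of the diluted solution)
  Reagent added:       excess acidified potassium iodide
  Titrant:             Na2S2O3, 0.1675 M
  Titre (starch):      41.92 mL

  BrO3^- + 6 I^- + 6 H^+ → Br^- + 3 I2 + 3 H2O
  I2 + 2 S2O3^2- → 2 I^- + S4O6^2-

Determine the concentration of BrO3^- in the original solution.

n(S2O3^2-) = 0.04192 × 0.1675 = 7.022 × 10^-3 mol
n(I2) = n(S2O3^2-)/2 = 3.511 × 10^-3 mol
From the 1:3 ratio, n(BrO3^-) in the aliquot = 1/3 × 3.511 × 10^-3 = 1.170 × 10^-3 mol
[BrO3^-]_dilute = 1.170 × 10^-3 / 0.01026 = 0.1141 mol/L
[BrO3^-]_original = 0.1141 × 100.0/25.31 = 0.4507 mol/L

0.4507 M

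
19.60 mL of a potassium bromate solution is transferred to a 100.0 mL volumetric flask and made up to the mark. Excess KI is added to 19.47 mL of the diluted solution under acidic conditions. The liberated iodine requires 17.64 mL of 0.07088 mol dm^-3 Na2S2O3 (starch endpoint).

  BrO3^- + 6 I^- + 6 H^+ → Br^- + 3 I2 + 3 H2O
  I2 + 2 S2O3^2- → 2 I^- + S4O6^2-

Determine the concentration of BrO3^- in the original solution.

0.05461 mol/L

n(S2O3^2-) = 0.01764 × 0.07088 = 1.250 × 10^-3 mol
n(I2) = n(S2O3^2-)/2 = 6.252 × 10^-4 mol
From the 1:3 ratio, n(BrO3^-) in the aliquot = 1/3 × 6.252 × 10^-4 = 2.084 × 10^-4 mol
[BrO3^-]_dilute = 2.084 × 10^-4 / 0.01947 = 0.01070 mol/L
[BrO3^-]_original = 0.01070 × 100.0/19.60 = 0.05461 mol/L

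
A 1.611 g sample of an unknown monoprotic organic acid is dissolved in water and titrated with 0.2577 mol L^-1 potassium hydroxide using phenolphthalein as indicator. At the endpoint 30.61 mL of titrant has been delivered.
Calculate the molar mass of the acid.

204.2 g/mol

n(KOH) = 0.03061 L × 0.2577 mol/L = 7.888 × 10^-3 mol
n(HA) = 7.888 × 10^-3 mol (1:1 ratio)
M = m / n = 1.611 g / 7.888 × 10^-3 mol = 204.2 g/mol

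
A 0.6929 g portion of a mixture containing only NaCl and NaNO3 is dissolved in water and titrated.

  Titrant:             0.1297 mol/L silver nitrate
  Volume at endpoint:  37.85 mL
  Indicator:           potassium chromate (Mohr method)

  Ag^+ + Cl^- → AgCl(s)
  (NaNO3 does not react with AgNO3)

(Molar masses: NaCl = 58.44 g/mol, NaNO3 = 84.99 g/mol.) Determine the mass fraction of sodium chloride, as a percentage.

n(AgNO3) = 0.03785 × 0.1297 = 4.909 × 10^-3 mol
Let x = n(NaCl), y = n(NaNO3).
Titrant: 1x = 4.909 × 10^-3;  mass: 58.44x + 84.99y = 0.6929
Solving, x = 4.909 × 10^-3 mol, y = 4.777 × 10^-3 mol
mass of NaCl = 4.909 × 10^-3 × 58.44 = 0.2869 g
% NaCl = 0.2869 / 0.6929 × 100 = 41.40 %

41.40 %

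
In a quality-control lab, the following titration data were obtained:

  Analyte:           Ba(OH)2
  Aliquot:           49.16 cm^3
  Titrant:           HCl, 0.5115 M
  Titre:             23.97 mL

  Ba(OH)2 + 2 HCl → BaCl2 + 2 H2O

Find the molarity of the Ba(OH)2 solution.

n(HCl) = 0.02397 L × 0.5115 mol/L = 0.01226 mol
From the 1:2 mole ratio, n(Ba(OH)2) = 1/2 × 0.01226 = 6.130 × 10^-3 mol
[Ba(OH)2] = 6.130 × 10^-3 mol / 0.04916 L = 0.1247 mol/L

0.1247 M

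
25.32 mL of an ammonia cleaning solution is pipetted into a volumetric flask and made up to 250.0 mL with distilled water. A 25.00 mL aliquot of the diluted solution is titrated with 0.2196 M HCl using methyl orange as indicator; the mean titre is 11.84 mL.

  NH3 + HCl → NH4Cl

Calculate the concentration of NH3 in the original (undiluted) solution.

1.027 M

n(HCl) = 0.01184 × 0.2196 = 2.600 × 10^-3 mol
n(NH3) in the aliquot = 2.600 × 10^-3 mol (1:1 ratio)
[NH3]_dilute = 2.600 × 10^-3 / 0.02500 = 0.1040 mol/L
Dilution factor = 250.0 / 25.32 = 9.874
[NH3]_stock = 0.1040 × 9.874 = 1.027 mol/L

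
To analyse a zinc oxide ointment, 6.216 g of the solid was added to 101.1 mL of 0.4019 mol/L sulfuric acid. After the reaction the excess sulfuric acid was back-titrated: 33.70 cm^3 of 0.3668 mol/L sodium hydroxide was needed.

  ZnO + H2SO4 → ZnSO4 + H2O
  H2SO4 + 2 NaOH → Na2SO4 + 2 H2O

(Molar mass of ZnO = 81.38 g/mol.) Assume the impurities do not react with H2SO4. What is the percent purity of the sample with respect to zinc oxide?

n(H2SO4) added = 0.1011 × 0.4019 = 0.04063 mol
n(NaOH) used in back-titration = 0.03370 × 0.3668 = 0.01236 mol
From the 1:2 ratio, n(H2SO4) left over = 1/2 × 0.01236 = 6.181 × 10^-3 mol
n(H2SO4) consumed by analyte = 0.04063 − 6.181 × 10^-3 = 0.03445 mol
n(ZnO) = 0.03445 mol (1:1 ratio)
mass of ZnO = 0.03445 × 81.38 = 2.804 g
% ZnO = 2.804 / 6.216 × 100 = 45.10 %

45.10 %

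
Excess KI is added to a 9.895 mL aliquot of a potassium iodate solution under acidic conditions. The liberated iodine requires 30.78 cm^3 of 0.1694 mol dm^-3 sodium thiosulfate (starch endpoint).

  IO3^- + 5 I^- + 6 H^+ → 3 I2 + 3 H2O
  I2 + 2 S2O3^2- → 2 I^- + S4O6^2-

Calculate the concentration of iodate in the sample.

n(S2O3^2-) = 0.03078 × 0.1694 = 5.214 × 10^-3 mol
n(I2) = n(S2O3^2-)/2 = 2.607 × 10^-3 mol
From the 1:3 ratio, n(IO3^-) in the aliquot = 1/3 × 2.607 × 10^-3 = 8.690 × 10^-4 mol
[IO3^-] = 8.690 × 10^-4 / 0.009895 = 0.08782 mol/L

0.08782 mol/L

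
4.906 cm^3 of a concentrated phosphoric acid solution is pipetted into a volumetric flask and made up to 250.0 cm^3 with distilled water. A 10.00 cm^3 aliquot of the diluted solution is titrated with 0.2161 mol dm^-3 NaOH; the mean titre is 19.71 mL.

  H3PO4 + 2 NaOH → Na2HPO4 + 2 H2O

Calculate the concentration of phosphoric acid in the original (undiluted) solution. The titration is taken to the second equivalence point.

10.85 mol/L

n(NaOH) = 0.01971 × 0.2161 = 4.259 × 10^-3 mol
From the 1:2 ratio, n(H3PO4) in the aliquot = 1/2 × 4.259 × 10^-3 = 2.130 × 10^-3 mol
[H3PO4]_dilute = 2.130 × 10^-3 / 0.01000 = 0.2130 mol/L
Dilution factor = 250.0 / 4.906 = 50.96
[H3PO4]_stock = 0.2130 × 50.96 = 10.85 mol/L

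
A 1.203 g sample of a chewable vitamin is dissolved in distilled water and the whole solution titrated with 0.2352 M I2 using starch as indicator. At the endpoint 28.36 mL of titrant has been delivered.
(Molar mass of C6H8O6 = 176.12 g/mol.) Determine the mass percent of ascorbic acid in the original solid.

97.65 %

C6H8O6 + I2 → C6H6O6 + 2 HI
n(I2) = 0.02836 L × 0.2352 mol/L = 6.670 × 10^-3 mol
n(C6H8O6) = 6.670 × 10^-3 mol (1:1 ratio)
mass of C6H8O6 = 6.670 × 10^-3 × 176.12 g/mol = 1.175 g
% C6H8O6 = 1.175 / 1.203 × 100 = 97.65 %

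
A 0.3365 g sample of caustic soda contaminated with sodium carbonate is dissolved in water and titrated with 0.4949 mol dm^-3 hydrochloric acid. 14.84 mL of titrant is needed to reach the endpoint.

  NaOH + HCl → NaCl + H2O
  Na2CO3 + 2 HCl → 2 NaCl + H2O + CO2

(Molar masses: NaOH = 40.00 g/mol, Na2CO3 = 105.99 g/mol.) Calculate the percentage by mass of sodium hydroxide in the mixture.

n(HCl) = 0.01484 × 0.4949 = 7.344 × 10^-3 mol
Let x = n(NaOH), y = n(Na2CO3).
Titrant: 1x + 2y = 7.344 × 10^-3;  mass: 40.00x + 105.99y = 0.3365
Solving, x = 4.056 × 10^-3 mol, y = 1.644 × 10^-3 mol
mass of NaOH = 4.056 × 10^-3 × 40.00 = 0.1623 g
% NaOH = 0.1623 / 0.3365 × 100 = 48.22 %

48.22 %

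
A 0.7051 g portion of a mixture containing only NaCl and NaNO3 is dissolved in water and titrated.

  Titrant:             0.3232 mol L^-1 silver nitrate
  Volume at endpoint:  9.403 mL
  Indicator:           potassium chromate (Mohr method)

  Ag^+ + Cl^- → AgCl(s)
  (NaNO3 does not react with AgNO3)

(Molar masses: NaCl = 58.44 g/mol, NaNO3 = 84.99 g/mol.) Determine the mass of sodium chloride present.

0.1776 g

n(AgNO3) = 0.009403 × 0.3232 = 3.039 × 10^-3 mol
Let x = n(NaCl), y = n(NaNO3).
Titrant: 1x = 3.039 × 10^-3;  mass: 58.44x + 84.99y = 0.7051
Solving, x = 3.039 × 10^-3 mol, y = 6.207 × 10^-3 mol
mass of NaCl = 3.039 × 10^-3 × 58.44 = 0.1776 g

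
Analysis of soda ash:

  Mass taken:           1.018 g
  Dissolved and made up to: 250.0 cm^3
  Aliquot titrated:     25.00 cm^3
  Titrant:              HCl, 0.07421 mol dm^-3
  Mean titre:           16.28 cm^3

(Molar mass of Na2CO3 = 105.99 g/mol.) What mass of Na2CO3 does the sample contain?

Na2CO3 + 2 HCl → 2 NaCl + H2O + CO2
n(HCl) per titration = 0.01628 × 0.07421 = 1.208 × 10^-3 mol
From the 1:2 ratio, n(Na2CO3) in each aliquot = 1/2 × 1.208 × 10^-3 = 6.041 × 10^-4 mol
n(Na2CO3) in the whole flask = 6.041 × 10^-4 × 250.0/25.00 = 6.041 × 10^-3 mol
mass of Na2CO3 = 6.041 × 10^-3 × 105.99 = 0.6403 g

0.6403 g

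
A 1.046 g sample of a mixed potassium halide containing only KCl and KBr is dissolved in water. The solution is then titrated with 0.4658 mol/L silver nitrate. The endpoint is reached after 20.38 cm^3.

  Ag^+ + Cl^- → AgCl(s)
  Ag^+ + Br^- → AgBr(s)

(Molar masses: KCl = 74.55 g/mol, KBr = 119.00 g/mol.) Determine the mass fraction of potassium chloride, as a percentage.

n(AgNO3) = 0.02038 × 0.4658 = 9.493 × 10^-3 mol
Let x = n(KCl), y = n(KBr).
Titrant: 1x + 1y = 9.493 × 10^-3;  mass: 74.55x + 119.00y = 1.046
Solving, x = 1.882 × 10^-3 mol, y = 7.611 × 10^-3 mol
mass of KCl = 1.882 × 10^-3 × 74.55 = 0.1403 g
% KCl = 0.1403 / 1.046 × 100 = 13.42 %

13.42 %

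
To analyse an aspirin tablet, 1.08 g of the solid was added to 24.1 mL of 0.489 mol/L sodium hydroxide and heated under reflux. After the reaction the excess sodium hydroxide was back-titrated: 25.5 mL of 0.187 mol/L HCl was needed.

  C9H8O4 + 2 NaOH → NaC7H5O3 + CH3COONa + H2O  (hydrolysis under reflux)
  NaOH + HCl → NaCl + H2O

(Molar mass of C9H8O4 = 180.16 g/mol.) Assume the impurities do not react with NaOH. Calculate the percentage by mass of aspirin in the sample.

58.5 %

n(NaOH) added = 0.0241 × 0.489 = 0.0118 mol
n(HCl) used in back-titration = 0.0255 × 0.187 = 4.77 × 10^-3 mol
n(NaOH) left over = 4.77 × 10^-3 mol (1:1 ratio)
n(NaOH) consumed by analyte = 0.0118 − 4.77 × 10^-3 = 7.02 × 10^-3 mol
From the 1:2 ratio, n(C9H8O4) = 1/2 × 7.02 × 10^-3 = 3.51 × 10^-3 mol
mass of C9H8O4 = 3.51 × 10^-3 × 180.16 = 0.632 g
% C9H8O4 = 0.632 / 1.08 × 100 = 58.5 %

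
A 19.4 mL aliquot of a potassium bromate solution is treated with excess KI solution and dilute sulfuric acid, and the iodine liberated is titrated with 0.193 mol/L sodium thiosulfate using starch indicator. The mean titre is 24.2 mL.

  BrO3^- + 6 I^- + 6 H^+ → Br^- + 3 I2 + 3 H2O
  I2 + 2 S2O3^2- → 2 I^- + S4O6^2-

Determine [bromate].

0.0401 mol/L

n(S2O3^2-) = 0.0242 × 0.193 = 4.67 × 10^-3 mol
n(I2) = n(S2O3^2-)/2 = 2.34 × 10^-3 mol
From the 1:3 ratio, n(BrO3^-) in the aliquot = 1/3 × 2.34 × 10^-3 = 7.78 × 10^-4 mol
[BrO3^-] = 7.78 × 10^-4 / 0.0194 = 0.0401 mol/L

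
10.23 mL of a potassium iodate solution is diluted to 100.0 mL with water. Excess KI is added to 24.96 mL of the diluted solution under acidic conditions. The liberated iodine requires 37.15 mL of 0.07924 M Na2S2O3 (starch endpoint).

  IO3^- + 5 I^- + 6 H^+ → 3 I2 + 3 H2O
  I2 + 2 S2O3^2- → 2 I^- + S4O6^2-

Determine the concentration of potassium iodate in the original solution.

0.1921 M

n(S2O3^2-) = 0.03715 × 0.07924 = 2.944 × 10^-3 mol
n(I2) = n(S2O3^2-)/2 = 1.472 × 10^-3 mol
From the 1:3 ratio, n(IO3^-) in the aliquot = 1/3 × 1.472 × 10^-3 = 4.906 × 10^-4 mol
[IO3^-]_dilute = 4.906 × 10^-4 / 0.02496 = 0.01966 mol/L
[IO3^-]_original = 0.01966 × 100.0/10.23 = 0.1921 mol/L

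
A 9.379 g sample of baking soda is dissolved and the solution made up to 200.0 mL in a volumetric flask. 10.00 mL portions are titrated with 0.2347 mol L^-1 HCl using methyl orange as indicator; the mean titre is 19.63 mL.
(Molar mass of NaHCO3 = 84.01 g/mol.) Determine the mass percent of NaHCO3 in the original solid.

NaHCO3 + HCl → NaCl + H2O + CO2
n(HCl) per titration = 0.01963 × 0.2347 = 4.607 × 10^-3 mol
n(NaHCO3) in each aliquot = 4.607 × 10^-3 mol (1:1 ratio)
n(NaHCO3) in the whole flask = 4.607 × 10^-3 × 200.0/10.00 = 0.09214 mol
mass of NaHCO3 = 0.09214 × 84.01 = 7.741 g
% NaHCO3 = 7.741 / 9.379 × 100 = 82.53 %

82.53 %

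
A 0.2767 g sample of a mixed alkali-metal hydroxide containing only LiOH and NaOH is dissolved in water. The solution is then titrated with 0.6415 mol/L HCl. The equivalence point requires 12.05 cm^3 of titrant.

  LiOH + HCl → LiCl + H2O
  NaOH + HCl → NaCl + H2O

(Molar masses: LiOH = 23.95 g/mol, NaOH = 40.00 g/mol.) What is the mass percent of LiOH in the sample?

n(HCl) = 0.01205 × 0.6415 = 7.730 × 10^-3 mol
Let x = n(LiOH), y = n(NaOH).
Titrant: 1x + 1y = 7.730 × 10^-3;  mass: 23.95x + 40.00y = 0.2767
Solving, x = 2.025 × 10^-3 mol, y = 5.705 × 10^-3 mol
mass of LiOH = 2.025 × 10^-3 × 23.95 = 0.04850 g
% LiOH = 0.04850 / 0.2767 × 100 = 17.53 %

17.53 %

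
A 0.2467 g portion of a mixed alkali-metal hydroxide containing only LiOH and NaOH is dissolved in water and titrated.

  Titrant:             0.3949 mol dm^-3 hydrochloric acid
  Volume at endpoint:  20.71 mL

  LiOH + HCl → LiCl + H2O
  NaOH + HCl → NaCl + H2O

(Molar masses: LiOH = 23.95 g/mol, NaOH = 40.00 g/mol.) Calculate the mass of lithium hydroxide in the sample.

n(HCl) = 0.02071 × 0.3949 = 8.178 × 10^-3 mol
Let x = n(LiOH), y = n(NaOH).
Titrant: 1x + 1y = 8.178 × 10^-3;  mass: 23.95x + 40.00y = 0.2467
Solving, x = 5.012 × 10^-3 mol, y = 3.167 × 10^-3 mol
mass of LiOH = 5.012 × 10^-3 × 23.95 = 0.1200 g

0.1200 g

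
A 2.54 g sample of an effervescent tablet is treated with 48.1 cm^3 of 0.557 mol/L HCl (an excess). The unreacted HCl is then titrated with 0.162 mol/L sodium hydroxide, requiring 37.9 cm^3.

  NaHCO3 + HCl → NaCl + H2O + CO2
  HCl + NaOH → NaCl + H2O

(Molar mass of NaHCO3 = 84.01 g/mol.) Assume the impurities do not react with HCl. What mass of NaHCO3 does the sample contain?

1.73 g

n(HCl) added = 0.0481 × 0.557 = 0.0268 mol
n(NaOH) used in back-titration = 0.0379 × 0.162 = 6.14 × 10^-3 mol
n(HCl) left over = 6.14 × 10^-3 mol (1:1 ratio)
n(HCl) consumed by analyte = 0.0268 − 6.14 × 10^-3 = 0.0207 mol
n(NaHCO3) = 0.0207 mol (1:1 ratio)
mass of NaHCO3 = 0.0207 × 84.01 = 1.73 g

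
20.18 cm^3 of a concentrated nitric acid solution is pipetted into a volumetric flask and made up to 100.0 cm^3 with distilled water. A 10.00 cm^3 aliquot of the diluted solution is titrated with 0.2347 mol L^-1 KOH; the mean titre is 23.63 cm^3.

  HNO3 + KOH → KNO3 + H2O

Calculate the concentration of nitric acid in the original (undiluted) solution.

n(KOH) = 0.02363 × 0.2347 = 5.546 × 10^-3 mol
n(HNO3) in the aliquot = 5.546 × 10^-3 mol (1:1 ratio)
[HNO3]_dilute = 5.546 × 10^-3 / 0.01000 = 0.5546 mol/L
Dilution factor = 100.0 / 20.18 = 4.955
[HNO3]_stock = 0.5546 × 4.955 = 2.748 mol/L

2.748 mol/L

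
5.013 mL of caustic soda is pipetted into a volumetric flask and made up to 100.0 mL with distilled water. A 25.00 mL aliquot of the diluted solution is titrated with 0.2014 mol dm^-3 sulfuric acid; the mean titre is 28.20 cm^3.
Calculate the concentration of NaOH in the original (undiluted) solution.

9.064 mol/L

2 NaOH + H2SO4 → Na2SO4 + 2 H2O
n(H2SO4) = 0.02820 × 0.2014 = 5.679 × 10^-3 mol
From the 2:1 ratio, n(NaOH) in the aliquot = 2/1 × 5.679 × 10^-3 = 0.01136 mol
[NaOH]_dilute = 0.01136 / 0.02500 = 0.4544 mol/L
Dilution factor = 100.0 / 5.013 = 19.95
[NaOH]_stock = 0.4544 × 19.95 = 9.064 mol/L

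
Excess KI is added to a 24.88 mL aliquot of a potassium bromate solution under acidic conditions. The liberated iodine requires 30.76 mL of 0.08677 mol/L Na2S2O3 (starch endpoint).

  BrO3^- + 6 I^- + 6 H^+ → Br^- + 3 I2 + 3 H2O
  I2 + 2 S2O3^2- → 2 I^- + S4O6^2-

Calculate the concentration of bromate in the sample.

0.01788 mol/L

n(S2O3^2-) = 0.03076 × 0.08677 = 2.669 × 10^-3 mol
n(I2) = n(S2O3^2-)/2 = 1.335 × 10^-3 mol
From the 1:3 ratio, n(BrO3^-) in the aliquot = 1/3 × 1.335 × 10^-3 = 4.448 × 10^-4 mol
[BrO3^-] = 4.448 × 10^-4 / 0.02488 = 0.01788 mol/L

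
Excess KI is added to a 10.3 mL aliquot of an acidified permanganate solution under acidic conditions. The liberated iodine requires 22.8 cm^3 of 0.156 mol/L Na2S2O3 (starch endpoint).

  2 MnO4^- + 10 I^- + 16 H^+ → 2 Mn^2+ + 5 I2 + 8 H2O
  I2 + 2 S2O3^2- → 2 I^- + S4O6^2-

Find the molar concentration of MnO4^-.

n(S2O3^2-) = 0.0228 × 0.156 = 3.56 × 10^-3 mol
n(I2) = n(S2O3^2-)/2 = 1.78 × 10^-3 mol
From the 2:5 ratio, n(MnO4^-) in the aliquot = 2/5 × 1.78 × 10^-3 = 7.11 × 10^-4 mol
[MnO4^-] = 7.11 × 10^-4 / 0.0103 = 0.0691 mol/L

0.0691 mol/L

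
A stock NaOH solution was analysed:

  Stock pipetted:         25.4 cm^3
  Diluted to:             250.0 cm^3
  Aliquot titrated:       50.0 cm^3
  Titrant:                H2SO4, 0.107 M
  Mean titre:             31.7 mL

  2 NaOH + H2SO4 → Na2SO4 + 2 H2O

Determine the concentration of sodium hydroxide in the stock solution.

1.34 M

n(H2SO4) = 0.0317 × 0.107 = 3.39 × 10^-3 mol
From the 2:1 ratio, n(NaOH) in the aliquot = 2/1 × 3.39 × 10^-3 = 6.78 × 10^-3 mol
[NaOH]_dilute = 6.78 × 10^-3 / 0.0500 = 0.136 mol/L
Dilution factor = 250.0 / 25.4 = 9.843
[NaOH]_stock = 0.136 × 9.843 = 1.34 mol/L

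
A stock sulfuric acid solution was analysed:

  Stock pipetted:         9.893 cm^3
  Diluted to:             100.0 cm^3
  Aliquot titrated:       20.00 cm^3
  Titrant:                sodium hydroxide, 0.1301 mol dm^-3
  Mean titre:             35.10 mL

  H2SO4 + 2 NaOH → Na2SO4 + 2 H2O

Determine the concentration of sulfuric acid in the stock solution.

1.154 mol/L

n(NaOH) = 0.03510 × 0.1301 = 4.567 × 10^-3 mol
From the 1:2 ratio, n(H2SO4) in the aliquot = 1/2 × 4.567 × 10^-3 = 2.283 × 10^-3 mol
[H2SO4]_dilute = 2.283 × 10^-3 / 0.02000 = 0.1142 mol/L
Dilution factor = 100.0 / 9.893 = 10.11
[H2SO4]_stock = 0.1142 × 10.11 = 1.154 mol/L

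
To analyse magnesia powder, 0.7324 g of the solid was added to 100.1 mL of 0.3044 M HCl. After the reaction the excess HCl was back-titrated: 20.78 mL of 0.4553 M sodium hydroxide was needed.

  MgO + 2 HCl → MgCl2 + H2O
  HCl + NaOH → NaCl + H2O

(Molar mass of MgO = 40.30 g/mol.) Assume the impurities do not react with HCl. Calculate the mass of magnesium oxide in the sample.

0.4233 g

n(HCl) added = 0.1001 × 0.3044 = 0.03047 mol
n(NaOH) used in back-titration = 0.02078 × 0.4553 = 9.461 × 10^-3 mol
n(HCl) left over = 9.461 × 10^-3 mol (1:1 ratio)
n(HCl) consumed by analyte = 0.03047 − 9.461 × 10^-3 = 0.02101 mol
From the 1:2 ratio, n(MgO) = 1/2 × 0.02101 = 0.01050 mol
mass of MgO = 0.01050 × 40.30 = 0.4233 g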